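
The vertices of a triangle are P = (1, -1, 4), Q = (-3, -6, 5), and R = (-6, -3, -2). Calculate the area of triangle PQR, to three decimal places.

PQ = (-4, -5, 1),  PR = (-7, -2, -6)
i: (-5)·(-6) - 1·(-2) = 30 - (-2) = 32
j: 1·(-7) - (-4)·(-6) = -7 - 24 = -31
k: (-4)·(-2) - (-5)·(-7) = 8 - 35 = -27
PQ × PR = (32, -31, -27)
|PQ × PR| = √2714 ≈ 52.0961
area = ½ · 52.0961 ≈ 26.048

26.048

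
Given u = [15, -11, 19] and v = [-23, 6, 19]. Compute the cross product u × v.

i: (-11)·19 - 19·6 = -209 - 114 = -323
j: 19·(-23) - 15·19 = -437 - 285 = -722
k: 15·6 - (-11)·(-23) = 90 - 253 = -163
u × v = (-323, -722, -163)

(-323, -722, -163)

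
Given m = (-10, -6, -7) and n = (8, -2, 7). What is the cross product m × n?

(-56, 14, 68)

i: (-6)·7 - (-7)·(-2) = -42 - 14 = -56
j: (-7)·8 - (-10)·7 = -56 - (-70) = 14
k: (-10)·(-2) - (-6)·8 = 20 - (-48) = 68
m × n = (-56, 14, 68)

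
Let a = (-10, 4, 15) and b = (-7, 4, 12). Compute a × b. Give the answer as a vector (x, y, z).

i: 4·12 - 15·4 = 48 - 60 = -12
j: 15·(-7) - (-10)·12 = -105 - (-120) = 15
k: (-10)·4 - 4·(-7) = -40 - (-28) = -12
a × b = (-12, 15, -12)

(-12, 15, -12)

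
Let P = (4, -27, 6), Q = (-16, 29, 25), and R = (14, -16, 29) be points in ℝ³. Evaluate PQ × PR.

(1079, 650, -780)

PQ = (-20, 56, 19)
PR = (10, 11, 23)
i: 56·23 - 19·11 = 1288 - 209 = 1079
j: 19·10 - (-20)·23 = 190 - (-460) = 650
k: (-20)·11 - 56·10 = -220 - 560 = -780
PQ × PR = (1079, 650, -780)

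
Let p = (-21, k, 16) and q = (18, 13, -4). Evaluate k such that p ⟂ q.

p · q = (-21)·18 + k·13 + 16·(-4) = -442 + 13k
Set equal to 0: 13k = 442, so k = 34.

34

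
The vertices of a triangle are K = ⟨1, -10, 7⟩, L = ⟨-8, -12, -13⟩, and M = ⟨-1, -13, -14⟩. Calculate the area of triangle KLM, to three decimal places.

75.918

KL = (-9, -2, -20),  KM = (-2, -3, -21)
i: (-2)·(-21) - (-20)·(-3) = 42 - 60 = -18
j: (-20)·(-2) - (-9)·(-21) = 40 - 189 = -149
k: (-9)·(-3) - (-2)·(-2) = 27 - 4 = 23
KL × KM = (-18, -149, 23)
|KL × KM| = √23054 ≈ 151.8354
area = ½ · 151.8354 ≈ 75.918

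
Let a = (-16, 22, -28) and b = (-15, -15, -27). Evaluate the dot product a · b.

666

a · b = (-16)·(-15) + 22·(-15) + (-28)·(-27) = 240 - 330 + 756 = 666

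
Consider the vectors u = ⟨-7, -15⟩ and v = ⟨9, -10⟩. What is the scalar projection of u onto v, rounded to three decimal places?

6.467

u · v = (-7)·9 + (-15)·(-10) = -63 + 150 = 87
|v| = √(81 + 100) = √181 ≈ 13.4536
comp_v u = 87 / √181 ≈ 6.467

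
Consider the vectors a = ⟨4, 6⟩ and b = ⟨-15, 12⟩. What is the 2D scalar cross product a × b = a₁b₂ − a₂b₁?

138

4·12 - 6·(-15) = 48 - (-90) = 138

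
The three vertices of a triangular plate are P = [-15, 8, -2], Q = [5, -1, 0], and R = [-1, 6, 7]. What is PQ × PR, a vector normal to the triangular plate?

PQ = (20, -9, 2)
PR = (14, -2, 9)
i: (-9)·9 - 2·(-2) = -81 - (-4) = -77
j: 2·14 - 20·9 = 28 - 180 = -152
k: 20·(-2) - (-9)·14 = -40 - (-126) = 86
PQ × PR = (-77, -152, 86)

(-77, -152, 86)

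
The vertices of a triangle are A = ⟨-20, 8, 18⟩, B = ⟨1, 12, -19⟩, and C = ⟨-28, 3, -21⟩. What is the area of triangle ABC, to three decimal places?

584.131

AB = (21, 4, -37),  AC = (-8, -5, -39)
i: 4·(-39) - (-37)·(-5) = -156 - 185 = -341
j: (-37)·(-8) - 21·(-39) = 296 - (-819) = 1115
k: 21·(-5) - 4·(-8) = -105 - (-32) = -73
AB × AC = (-341, 1115, -73)
|AB × AC| = √1364835 ≈ 1168.2615
area = ½ · 1168.2615 ≈ 584.131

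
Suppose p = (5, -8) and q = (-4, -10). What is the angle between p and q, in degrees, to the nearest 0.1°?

p · q = 5·(-4) + (-8)·(-10) = -20 + 80 = 60
|p|² = 25 + 64 = 89,  |p| = √89 ≈ 9.433981
|q|² = 16 + 100 = 116,  |q| = √116 ≈ 10.770330
cos θ = 60 / (9.433981 · 10.770330) ≈ 0.59051
θ = arccos(0.59051) ≈ 53.8°

53.8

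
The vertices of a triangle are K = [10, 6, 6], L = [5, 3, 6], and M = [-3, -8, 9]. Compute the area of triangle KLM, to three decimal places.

17.797

KL = (-5, -3, 0),  KM = (-13, -14, 3)
i: (-3)·3 - 0·(-14) = -9 - 0 = -9
j: 0·(-13) - (-5)·3 = 0 - (-15) = 15
k: (-5)·(-14) - (-3)·(-13) = 70 - 39 = 31
KL × KM = (-9, 15, 31)
|KL × KM| = √1267 ≈ 35.5949
area = ½ · 35.5949 ≈ 17.797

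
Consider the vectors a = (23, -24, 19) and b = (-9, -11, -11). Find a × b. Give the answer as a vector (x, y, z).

i: (-24)·(-11) - 19·(-11) = 264 - (-209) = 473
j: 19·(-9) - 23·(-11) = -171 - (-253) = 82
k: 23·(-11) - (-24)·(-9) = -253 - 216 = -469
a × b = (473, 82, -469)

(473, 82, -469)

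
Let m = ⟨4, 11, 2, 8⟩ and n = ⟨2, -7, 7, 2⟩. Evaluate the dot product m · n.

-39

m · n = 4·2 + 11·(-7) + 2·7 + 8·2 = 8 - 77 + 14 + 16 = -39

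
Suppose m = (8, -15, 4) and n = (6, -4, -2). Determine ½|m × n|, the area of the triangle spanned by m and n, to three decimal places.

42.071

i: (-15)·(-2) - 4·(-4) = 30 - (-16) = 46
j: 4·6 - 8·(-2) = 24 - (-16) = 40
k: 8·(-4) - (-15)·6 = -32 - (-90) = 58
m × n = (46, 40, 58)
|m × n| = √(46² + 40² + 58²) = √7080 ≈ 84.1427
area = ½ · 84.1427 ≈ 42.071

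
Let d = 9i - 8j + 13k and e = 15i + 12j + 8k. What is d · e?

d · e = 9·15 + (-8)·12 + 13·8 = 135 - 96 + 104 = 143

143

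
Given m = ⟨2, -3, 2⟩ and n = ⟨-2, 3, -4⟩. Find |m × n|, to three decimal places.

7.211

i: (-3)·(-4) - 2·3 = 12 - 6 = 6
j: 2·(-2) - 2·(-4) = -4 - (-8) = 4
k: 2·3 - (-3)·(-2) = 6 - 6 = 0
m × n = (6, 4, 0)
|m × n| = √(6² + 4² + 0²) = √52 ≈ 7.2111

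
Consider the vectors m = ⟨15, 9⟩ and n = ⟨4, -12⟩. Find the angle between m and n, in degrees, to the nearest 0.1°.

102.5

m · n = 15·4 + 9·(-12) = 60 - 108 = -48
|m|² = 225 + 81 = 306,  |m| = √306 ≈ 17.492856
|n|² = 16 + 144 = 160,  |n| = √160 ≈ 12.649111
cos θ = -48 / (17.492856 · 12.649111) ≈ -0.21693
θ = arccos(-0.21693) ≈ 102.5°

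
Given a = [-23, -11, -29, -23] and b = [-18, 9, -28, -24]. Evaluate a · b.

a · b = (-23)·(-18) + (-11)·9 + (-29)·(-28) + (-23)·(-24) = 414 - 99 + 812 + 552 = 1679

1679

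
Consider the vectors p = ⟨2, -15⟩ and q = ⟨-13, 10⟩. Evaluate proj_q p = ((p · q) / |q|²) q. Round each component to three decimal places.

(8.506, -6.543)

p · q = 2·(-13) + (-15)·10 = -26 - 150 = -176
|q|² = 169 + 100 = 269
proj_q p = (-176/269) · (-13, 10) ≈ (8.506, -6.543)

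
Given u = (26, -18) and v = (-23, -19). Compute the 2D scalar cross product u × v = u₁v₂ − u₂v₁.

26·(-19) - (-18)·(-23) = -494 - 414 = -908

-908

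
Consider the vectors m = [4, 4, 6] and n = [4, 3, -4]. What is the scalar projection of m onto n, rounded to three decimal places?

m · n = 4·4 + 4·3 + 6·(-4) = 16 + 12 - 24 = 4
|n| = √(16 + 9 + 16) = √41 ≈ 6.4031
comp_n m = 4 / √41 ≈ 0.625

0.625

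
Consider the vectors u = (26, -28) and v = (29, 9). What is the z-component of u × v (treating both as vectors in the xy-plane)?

1046

26·9 - (-28)·29 = 234 - (-812) = 1046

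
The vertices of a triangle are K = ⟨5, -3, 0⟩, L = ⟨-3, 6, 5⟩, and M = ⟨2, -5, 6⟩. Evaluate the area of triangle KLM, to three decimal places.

KL = (-8, 9, 5),  KM = (-3, -2, 6)
i: 9·6 - 5·(-2) = 54 - (-10) = 64
j: 5·(-3) - (-8)·6 = -15 - (-48) = 33
k: (-8)·(-2) - 9·(-3) = 16 - (-27) = 43
KL × KM = (64, 33, 43)
|KL × KM| = √7034 ≈ 83.8689
area = ½ · 83.8689 ≈ 41.934

41.934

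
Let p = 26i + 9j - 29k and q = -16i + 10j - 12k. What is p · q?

22

p · q = 26·(-16) + 9·10 + (-29)·(-12) = -416 + 90 + 348 = 22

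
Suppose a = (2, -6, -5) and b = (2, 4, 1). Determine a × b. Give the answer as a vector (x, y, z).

(14, -12, 20)

i: (-6)·1 - (-5)·4 = -6 - (-20) = 14
j: (-5)·2 - 2·1 = -10 - 2 = -12
k: 2·4 - (-6)·2 = 8 - (-12) = 20
a × b = (14, -12, 20)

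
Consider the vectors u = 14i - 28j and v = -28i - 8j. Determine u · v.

-168

u · v = 14·(-28) + (-28)·(-8) = -392 + 224 = -168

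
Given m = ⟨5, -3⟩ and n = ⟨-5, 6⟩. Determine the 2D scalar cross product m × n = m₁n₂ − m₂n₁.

5·6 - (-3)·(-5) = 30 - 15 = 15

15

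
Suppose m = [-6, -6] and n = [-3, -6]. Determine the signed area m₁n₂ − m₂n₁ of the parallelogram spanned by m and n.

(-6)·(-6) - (-6)·(-3) = 36 - 18 = 18

18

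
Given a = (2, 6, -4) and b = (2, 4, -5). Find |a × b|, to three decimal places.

i: 6·(-5) - (-4)·4 = -30 - (-16) = -14
j: (-4)·2 - 2·(-5) = -8 - (-10) = 2
k: 2·4 - 6·2 = 8 - 12 = -4
a × b = (-14, 2, -4)
|a × b| = √((-14)² + 2² + (-4)²) = √216 ≈ 14.6969

14.697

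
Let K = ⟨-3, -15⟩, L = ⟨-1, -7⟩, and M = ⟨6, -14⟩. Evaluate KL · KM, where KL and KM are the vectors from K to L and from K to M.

KL = L − K = (2, 8)
KM = M − K = (9, 1)
KL · KM = 2·9 + 8·1 = 18 + 8 = 26

26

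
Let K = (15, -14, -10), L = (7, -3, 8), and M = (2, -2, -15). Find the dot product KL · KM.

146

KL = L − K = (-8, 11, 18)
KM = M − K = (-13, 12, -5)
KL · KM = (-8)·(-13) + 11·12 + 18·(-5) = 104 + 132 - 90 = 146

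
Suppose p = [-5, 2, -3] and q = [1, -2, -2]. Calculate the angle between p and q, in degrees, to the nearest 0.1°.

99.3

p · q = (-5)·1 + 2·(-2) + (-3)·(-2) = -5 - 4 + 6 = -3
|p|² = 25 + 4 + 9 = 38,  |p| = √38 ≈ 6.164414
|q|² = 1 + 4 + 4 = 9,  |q| = √9 ≈ 3.000000
cos θ = -3 / (6.164414 · 3.000000) ≈ -0.16222
θ = arccos(-0.16222) ≈ 99.3°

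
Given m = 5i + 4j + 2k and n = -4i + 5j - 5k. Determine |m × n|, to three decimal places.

53.572

i: 4·(-5) - 2·5 = -20 - 10 = -30
j: 2·(-4) - 5·(-5) = -8 - (-25) = 17
k: 5·5 - 4·(-4) = 25 - (-16) = 41
m × n = (-30, 17, 41)
|m × n| = √((-30)² + 17² + 41²) = √2870 ≈ 53.5724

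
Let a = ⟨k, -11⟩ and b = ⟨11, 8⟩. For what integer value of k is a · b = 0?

8

a · b = k·11 + (-11)·8 = -88 + 11k
Set equal to 0: 11k = 88, so k = 8.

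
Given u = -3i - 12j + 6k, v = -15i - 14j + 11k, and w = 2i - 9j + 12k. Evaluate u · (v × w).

-1239

v × w:
i: (-14)·12 - 11·(-9) = -168 - (-99) = -69
j: 11·2 - (-15)·12 = 22 - (-180) = 202
k: (-15)·(-9) - (-14)·2 = 135 - (-28) = 163
v × w = (-69, 202, 163)
u · (v × w) = (-3)·(-69) + (-12)·202 + 6·163 = 207 - 2424 + 978 = -1239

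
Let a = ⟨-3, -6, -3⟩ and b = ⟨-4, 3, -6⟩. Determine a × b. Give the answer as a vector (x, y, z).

i: (-6)·(-6) - (-3)·3 = 36 - (-9) = 45
j: (-3)·(-4) - (-3)·(-6) = 12 - 18 = -6
k: (-3)·3 - (-6)·(-4) = -9 - 24 = -33
a × b = (45, -6, -33)

(45, -6, -33)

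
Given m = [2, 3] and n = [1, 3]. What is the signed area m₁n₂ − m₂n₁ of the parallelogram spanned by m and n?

2·3 - 3·1 = 6 - 3 = 3

3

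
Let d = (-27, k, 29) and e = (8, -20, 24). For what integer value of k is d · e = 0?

24

d · e = (-27)·8 + k·(-20) + 29·24 = 480 - 20k
Set equal to 0: -20k = -480, so k = 24.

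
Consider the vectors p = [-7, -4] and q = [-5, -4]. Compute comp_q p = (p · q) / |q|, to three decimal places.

7.965

p · q = (-7)·(-5) + (-4)·(-4) = 35 + 16 = 51
|q| = √(25 + 16) = √41 ≈ 6.4031
comp_q p = 51 / √41 ≈ 7.965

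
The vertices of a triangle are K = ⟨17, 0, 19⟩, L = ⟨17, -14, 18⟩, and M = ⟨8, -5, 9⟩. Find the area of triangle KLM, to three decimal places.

KL = (0, -14, -1),  KM = (-9, -5, -10)
i: (-14)·(-10) - (-1)·(-5) = 140 - 5 = 135
j: (-1)·(-9) - 0·(-10) = 9 - 0 = 9
k: 0·(-5) - (-14)·(-9) = 0 - 126 = -126
KL × KM = (135, 9, -126)
|KL × KM| = √34182 ≈ 184.8837
area = ½ · 184.8837 ≈ 92.442

92.442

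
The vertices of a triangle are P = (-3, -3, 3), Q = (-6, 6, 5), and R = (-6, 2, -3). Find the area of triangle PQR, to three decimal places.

34.699

PQ = (-3, 9, 2),  PR = (-3, 5, -6)
i: 9·(-6) - 2·5 = -54 - 10 = -64
j: 2·(-3) - (-3)·(-6) = -6 - 18 = -24
k: (-3)·5 - 9·(-3) = -15 - (-27) = 12
PQ × PR = (-64, -24, 12)
|PQ × PR| = √4816 ≈ 69.3974
area = ½ · 69.3974 ≈ 34.699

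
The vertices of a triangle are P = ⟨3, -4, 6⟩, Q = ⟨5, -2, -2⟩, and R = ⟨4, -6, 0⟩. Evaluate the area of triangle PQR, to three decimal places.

PQ = (2, 2, -8),  PR = (1, -2, -6)
i: 2·(-6) - (-8)·(-2) = -12 - 16 = -28
j: (-8)·1 - 2·(-6) = -8 - (-12) = 4
k: 2·(-2) - 2·1 = -4 - 2 = -6
PQ × PR = (-28, 4, -6)
|PQ × PR| = √836 ≈ 28.9137
area = ½ · 28.9137 ≈ 14.457

14.457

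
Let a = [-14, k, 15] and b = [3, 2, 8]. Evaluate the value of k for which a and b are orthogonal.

-39

a · b = (-14)·3 + k·2 + 15·8 = 78 + 2k
Set equal to 0: 2k = -78, so k = -39.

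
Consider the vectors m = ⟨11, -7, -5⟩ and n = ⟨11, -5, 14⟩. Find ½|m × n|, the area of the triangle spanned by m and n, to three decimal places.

i: (-7)·14 - (-5)·(-5) = -98 - 25 = -123
j: (-5)·11 - 11·14 = -55 - 154 = -209
k: 11·(-5) - (-7)·11 = -55 - (-77) = 22
m × n = (-123, -209, 22)
|m × n| = √((-123)² + (-209)² + 22²) = √59294 ≈ 243.5036
area = ½ · 243.5036 ≈ 121.752

121.752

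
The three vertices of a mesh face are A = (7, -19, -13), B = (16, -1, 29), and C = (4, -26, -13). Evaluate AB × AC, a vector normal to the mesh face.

AB = (9, 18, 42)
AC = (-3, -7, 0)
i: 18·0 - 42·(-7) = 0 - (-294) = 294
j: 42·(-3) - 9·0 = -126 - 0 = -126
k: 9·(-7) - 18·(-3) = -63 - (-54) = -9
AB × AC = (294, -126, -9)

(294, -126, -9)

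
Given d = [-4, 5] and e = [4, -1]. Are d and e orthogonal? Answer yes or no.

no

d · e = (-4)·4 + 5·(-1) = -16 - 5 = -21
Nonzero, so the vectors are not orthogonal.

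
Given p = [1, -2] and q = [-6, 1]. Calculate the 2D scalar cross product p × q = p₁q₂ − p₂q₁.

1·1 - (-2)·(-6) = 1 - 12 = -11

-11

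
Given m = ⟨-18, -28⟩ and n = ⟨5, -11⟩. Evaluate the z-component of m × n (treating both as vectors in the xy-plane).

338

(-18)·(-11) - (-28)·5 = 198 - (-140) = 338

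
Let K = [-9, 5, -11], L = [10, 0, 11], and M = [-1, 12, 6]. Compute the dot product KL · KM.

KL = L − K = (19, -5, 22)
KM = M − K = (8, 7, 17)
KL · KM = 19·8 + (-5)·7 + 22·17 = 152 - 35 + 374 = 491

491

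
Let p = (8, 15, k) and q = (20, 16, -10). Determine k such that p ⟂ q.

40

p · q = 8·20 + 15·16 + k·(-10) = 400 - 10k
Set equal to 0: -10k = -400, so k = 40.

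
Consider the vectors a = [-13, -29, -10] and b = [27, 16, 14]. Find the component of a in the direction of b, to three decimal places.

a · b = (-13)·27 + (-29)·16 + (-10)·14 = -351 - 464 - 140 = -955
|b| = √(729 + 256 + 196) = √1181 ≈ 34.3657
comp_b a = -955 / √1181 ≈ -27.789

-27.789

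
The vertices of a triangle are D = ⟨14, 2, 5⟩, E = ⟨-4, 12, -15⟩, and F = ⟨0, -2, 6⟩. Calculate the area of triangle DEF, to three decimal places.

186.177

DE = (-18, 10, -20),  DF = (-14, -4, 1)
i: 10·1 - (-20)·(-4) = 10 - 80 = -70
j: (-20)·(-14) - (-18)·1 = 280 - (-18) = 298
k: (-18)·(-4) - 10·(-14) = 72 - (-140) = 212
DE × DF = (-70, 298, 212)
|DE × DF| = √138648 ≈ 372.3547
area = ½ · 372.3547 ≈ 186.177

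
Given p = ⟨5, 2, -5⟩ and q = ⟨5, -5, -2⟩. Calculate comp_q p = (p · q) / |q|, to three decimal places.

3.402

p · q = 5·5 + 2·(-5) + (-5)·(-2) = 25 - 10 + 10 = 25
|q| = √(25 + 25 + 4) = √54 ≈ 7.3485
comp_q p = 25 / √54 ≈ 3.402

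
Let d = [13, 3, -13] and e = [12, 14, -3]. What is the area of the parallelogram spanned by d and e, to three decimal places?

i: 3·(-3) - (-13)·14 = -9 - (-182) = 173
j: (-13)·12 - 13·(-3) = -156 - (-39) = -117
k: 13·14 - 3·12 = 182 - 36 = 146
d × e = (173, -117, 146)
|d × e| = √(173² + (-117)² + 146²) = √64934 ≈ 254.8215

254.822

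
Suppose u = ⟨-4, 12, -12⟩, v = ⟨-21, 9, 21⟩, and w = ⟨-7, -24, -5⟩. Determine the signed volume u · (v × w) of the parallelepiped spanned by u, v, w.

v × w:
i: 9·(-5) - 21·(-24) = -45 - (-504) = 459
j: 21·(-7) - (-21)·(-5) = -147 - 105 = -252
k: (-21)·(-24) - 9·(-7) = 504 - (-63) = 567
v × w = (459, -252, 567)
u · (v × w) = (-4)·459 + 12·(-252) + (-12)·567 = -1836 - 3024 - 6804 = -11664

-11664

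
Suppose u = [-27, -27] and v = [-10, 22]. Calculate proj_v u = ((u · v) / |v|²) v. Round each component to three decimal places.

u · v = (-27)·(-10) + (-27)·22 = 270 - 594 = -324
|v|² = 100 + 484 = 584
proj_v u = (-324/584) · (-10, 22) ≈ (5.548, -12.205)

(5.548, -12.205)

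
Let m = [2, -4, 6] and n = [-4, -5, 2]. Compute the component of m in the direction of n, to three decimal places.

3.578

m · n = 2·(-4) + (-4)·(-5) + 6·2 = -8 + 20 + 12 = 24
|n| = √(16 + 25 + 4) = √45 ≈ 6.7082
comp_n m = 24 / √45 ≈ 3.578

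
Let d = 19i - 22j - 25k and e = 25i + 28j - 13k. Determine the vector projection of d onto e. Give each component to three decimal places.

(2.915, 3.265, -1.516)

d · e = 19·25 + (-22)·28 + (-25)·(-13) = 475 - 616 + 325 = 184
|e|² = 625 + 784 + 169 = 1578
proj_e d = (184/1578) · (25, 28, -13) ≈ (2.915, 3.265, -1.516)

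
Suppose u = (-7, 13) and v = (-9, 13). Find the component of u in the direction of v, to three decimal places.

u · v = (-7)·(-9) + 13·13 = 63 + 169 = 232
|v| = √(81 + 169) = √250 ≈ 15.8114
comp_v u = 232 / √250 ≈ 14.673

14.673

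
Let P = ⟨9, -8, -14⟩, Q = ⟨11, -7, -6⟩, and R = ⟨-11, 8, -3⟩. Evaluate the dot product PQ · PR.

64

PQ = Q − P = (2, 1, 8)
PR = R − P = (-20, 16, 11)
PQ · PR = 2·(-20) + 1·16 + 8·11 = -40 + 16 + 88 = 64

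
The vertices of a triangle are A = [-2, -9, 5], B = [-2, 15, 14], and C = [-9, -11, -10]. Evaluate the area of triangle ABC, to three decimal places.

AB = (0, 24, 9),  AC = (-7, -2, -15)
i: 24·(-15) - 9·(-2) = -360 - (-18) = -342
j: 9·(-7) - 0·(-15) = -63 - 0 = -63
k: 0·(-2) - 24·(-7) = 0 - (-168) = 168
AB × AC = (-342, -63, 168)
|AB × AC| = √149157 ≈ 386.2085
area = ½ · 386.2085 ≈ 193.104

193.104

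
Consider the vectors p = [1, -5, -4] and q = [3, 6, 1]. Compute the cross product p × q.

(19, -13, 21)

i: (-5)·1 - (-4)·6 = -5 - (-24) = 19
j: (-4)·3 - 1·1 = -12 - 1 = -13
k: 1·6 - (-5)·3 = 6 - (-15) = 21
p × q = (19, -13, 21)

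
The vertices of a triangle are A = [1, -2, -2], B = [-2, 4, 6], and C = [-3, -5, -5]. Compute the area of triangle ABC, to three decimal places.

AB = (-3, 6, 8),  AC = (-4, -3, -3)
i: 6·(-3) - 8·(-3) = -18 - (-24) = 6
j: 8·(-4) - (-3)·(-3) = -32 - 9 = -41
k: (-3)·(-3) - 6·(-4) = 9 - (-24) = 33
AB × AC = (6, -41, 33)
|AB × AC| = √2806 ≈ 52.9717
area = ½ · 52.9717 ≈ 26.486

26.486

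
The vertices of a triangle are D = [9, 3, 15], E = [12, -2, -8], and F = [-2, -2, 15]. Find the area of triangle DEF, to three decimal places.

DE = (3, -5, -23),  DF = (-11, -5, 0)
i: (-5)·0 - (-23)·(-5) = 0 - 115 = -115
j: (-23)·(-11) - 3·0 = 253 - 0 = 253
k: 3·(-5) - (-5)·(-11) = -15 - 55 = -70
DE × DF = (-115, 253, -70)
|DE × DF| = √82134 ≈ 286.5903
area = ½ · 286.5903 ≈ 143.295

143.295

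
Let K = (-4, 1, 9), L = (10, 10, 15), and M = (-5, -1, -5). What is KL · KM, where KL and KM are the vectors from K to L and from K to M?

-116

KL = L − K = (14, 9, 6)
KM = M − K = (-1, -2, -14)
KL · KM = 14·(-1) + 9·(-2) + 6·(-14) = -14 - 18 - 84 = -116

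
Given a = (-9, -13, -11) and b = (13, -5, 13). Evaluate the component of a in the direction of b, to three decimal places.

a · b = (-9)·13 + (-13)·(-5) + (-11)·13 = -117 + 65 - 143 = -195
|b| = √(169 + 25 + 169) = √363 ≈ 19.0526
comp_b a = -195 / √363 ≈ -10.235

-10.235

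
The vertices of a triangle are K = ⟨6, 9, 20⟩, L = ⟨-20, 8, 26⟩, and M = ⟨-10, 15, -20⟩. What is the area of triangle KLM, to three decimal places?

KL = (-26, -1, 6),  KM = (-16, 6, -40)
i: (-1)·(-40) - 6·6 = 40 - 36 = 4
j: 6·(-16) - (-26)·(-40) = -96 - 1040 = -1136
k: (-26)·6 - (-1)·(-16) = -156 - 16 = -172
KL × KM = (4, -1136, -172)
|KL × KM| = √1320096 ≈ 1148.9543
area = ½ · 1148.9543 ≈ 574.477

574.477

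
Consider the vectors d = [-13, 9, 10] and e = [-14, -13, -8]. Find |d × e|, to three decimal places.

i: 9·(-8) - 10·(-13) = -72 - (-130) = 58
j: 10·(-14) - (-13)·(-8) = -140 - 104 = -244
k: (-13)·(-13) - 9·(-14) = 169 - (-126) = 295
d × e = (58, -244, 295)
|d × e| = √(58² + (-244)² + 295²) = √149925 ≈ 387.2015

387.201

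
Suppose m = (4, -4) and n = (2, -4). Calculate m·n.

24

m · n = 4·2 + (-4)·(-4) = 8 + 16 = 24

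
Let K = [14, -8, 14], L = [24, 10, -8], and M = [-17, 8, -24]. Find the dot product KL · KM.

KL = L − K = (10, 18, -22)
KM = M − K = (-31, 16, -38)
KL · KM = 10·(-31) + 18·16 + (-22)·(-38) = -310 + 288 + 836 = 814

814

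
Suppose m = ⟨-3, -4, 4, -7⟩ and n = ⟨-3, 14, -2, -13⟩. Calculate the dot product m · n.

m · n = (-3)·(-3) + (-4)·14 + 4·(-2) + (-7)·(-13) = 9 - 56 - 8 + 91 = 36

36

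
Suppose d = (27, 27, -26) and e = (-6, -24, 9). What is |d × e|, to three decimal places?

i: 27·9 - (-26)·(-24) = 243 - 624 = -381
j: (-26)·(-6) - 27·9 = 156 - 243 = -87
k: 27·(-24) - 27·(-6) = -648 - (-162) = -486
d × e = (-381, -87, -486)
|d × e| = √((-381)² + (-87)² + (-486)²) = √388926 ≈ 623.6393

623.639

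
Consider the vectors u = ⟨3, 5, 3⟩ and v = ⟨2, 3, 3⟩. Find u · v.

30

u · v = 3·2 + 5·3 + 3·3 = 6 + 15 + 9 = 30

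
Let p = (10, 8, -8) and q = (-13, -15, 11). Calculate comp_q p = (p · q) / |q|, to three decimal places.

-14.894

p · q = 10·(-13) + 8·(-15) + (-8)·11 = -130 - 120 - 88 = -338
|q| = √(169 + 225 + 121) = √515 ≈ 22.6936
comp_q p = -338 / √515 ≈ -14.894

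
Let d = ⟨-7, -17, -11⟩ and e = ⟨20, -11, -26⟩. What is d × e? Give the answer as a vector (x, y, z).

i: (-17)·(-26) - (-11)·(-11) = 442 - 121 = 321
j: (-11)·20 - (-7)·(-26) = -220 - 182 = -402
k: (-7)·(-11) - (-17)·20 = 77 - (-340) = 417
d × e = (321, -402, 417)

(321, -402, 417)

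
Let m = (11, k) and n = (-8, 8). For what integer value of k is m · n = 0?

m · n = 11·(-8) + k·8 = -88 + 8k
Set equal to 0: 8k = 88, so k = 11.

11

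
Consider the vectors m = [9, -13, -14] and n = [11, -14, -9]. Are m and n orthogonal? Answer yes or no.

m · n = 9·11 + (-13)·(-14) + (-14)·(-9) = 99 + 182 + 126 = 407
Nonzero, so the vectors are not orthogonal.

no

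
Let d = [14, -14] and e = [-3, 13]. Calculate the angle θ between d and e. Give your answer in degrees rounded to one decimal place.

148.0

d · e = 14·(-3) + (-14)·13 = -42 - 182 = -224
|d|² = 196 + 196 = 392,  |d| = √392 ≈ 19.798990
|e|² = 9 + 169 = 178,  |e| = √178 ≈ 13.341664
cos θ = -224 / (19.798990 · 13.341664) ≈ -0.84800
θ = arccos(-0.84800) ≈ 148.0°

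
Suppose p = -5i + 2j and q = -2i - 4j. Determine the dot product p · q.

2

p · q = (-5)·(-2) + 2·(-4) = 10 - 8 = 2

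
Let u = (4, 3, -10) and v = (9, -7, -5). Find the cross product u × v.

i: 3·(-5) - (-10)·(-7) = -15 - 70 = -85
j: (-10)·9 - 4·(-5) = -90 - (-20) = -70
k: 4·(-7) - 3·9 = -28 - 27 = -55
u × v = (-85, -70, -55)

(-85, -70, -55)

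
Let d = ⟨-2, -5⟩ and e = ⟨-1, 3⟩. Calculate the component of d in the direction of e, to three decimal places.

d · e = (-2)·(-1) + (-5)·3 = 2 - 15 = -13
|e| = √(1 + 9) = √10 ≈ 3.1623
comp_e d = -13 / √10 ≈ -4.111

-4.111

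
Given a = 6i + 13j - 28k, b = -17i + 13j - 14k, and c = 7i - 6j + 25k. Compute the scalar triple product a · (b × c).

b × c:
i: 13·25 - (-14)·(-6) = 325 - 84 = 241
j: (-14)·7 - (-17)·25 = -98 - (-425) = 327
k: (-17)·(-6) - 13·7 = 102 - 91 = 11
b × c = (241, 327, 11)
a · (b × c) = 6·241 + 13·327 + (-28)·11 = 1446 + 4251 - 308 = 5389

5389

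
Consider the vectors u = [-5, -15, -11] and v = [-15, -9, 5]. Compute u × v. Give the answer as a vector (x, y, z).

(-174, 190, -180)

i: (-15)·5 - (-11)·(-9) = -75 - 99 = -174
j: (-11)·(-15) - (-5)·5 = 165 - (-25) = 190
k: (-5)·(-9) - (-15)·(-15) = 45 - 225 = -180
u × v = (-174, 190, -180)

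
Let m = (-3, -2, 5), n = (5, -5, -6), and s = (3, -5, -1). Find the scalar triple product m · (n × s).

n × s:
i: (-5)·(-1) - (-6)·(-5) = 5 - 30 = -25
j: (-6)·3 - 5·(-1) = -18 - (-5) = -13
k: 5·(-5) - (-5)·3 = -25 - (-15) = -10
n × s = (-25, -13, -10)
m · (n × s) = (-3)·(-25) + (-2)·(-13) + 5·(-10) = 75 + 26 - 50 = 51

51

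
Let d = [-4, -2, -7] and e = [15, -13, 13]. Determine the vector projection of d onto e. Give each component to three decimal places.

(-3.330, 2.886, -2.886)

d · e = (-4)·15 + (-2)·(-13) + (-7)·13 = -60 + 26 - 91 = -125
|e|² = 225 + 169 + 169 = 563
proj_e d = (-125/563) · (15, -13, 13) ≈ (-3.330, 2.886, -2.886)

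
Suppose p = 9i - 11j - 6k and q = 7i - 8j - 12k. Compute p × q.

i: (-11)·(-12) - (-6)·(-8) = 132 - 48 = 84
j: (-6)·7 - 9·(-12) = -42 - (-108) = 66
k: 9·(-8) - (-11)·7 = -72 - (-77) = 5
p × q = (84, 66, 5)

(84, 66, 5)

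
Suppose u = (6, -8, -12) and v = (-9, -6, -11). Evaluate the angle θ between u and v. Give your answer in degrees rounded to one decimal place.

58.5

u · v = 6·(-9) + (-8)·(-6) + (-12)·(-11) = -54 + 48 + 132 = 126
|u|² = 36 + 64 + 144 = 244,  |u| = √244 ≈ 15.620499
|v|² = 81 + 36 + 121 = 238,  |v| = √238 ≈ 15.427249
cos θ = 126 / (15.620499 · 15.427249) ≈ 0.52286
θ = arccos(0.52286) ≈ 58.5°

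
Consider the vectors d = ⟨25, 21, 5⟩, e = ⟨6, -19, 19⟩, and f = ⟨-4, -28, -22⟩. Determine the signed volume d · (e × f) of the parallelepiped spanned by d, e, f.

23706

e × f:
i: (-19)·(-22) - 19·(-28) = 418 - (-532) = 950
j: 19·(-4) - 6·(-22) = -76 - (-132) = 56
k: 6·(-28) - (-19)·(-4) = -168 - 76 = -244
e × f = (950, 56, -244)
d · (e × f) = 25·950 + 21·56 + 5·(-244) = 23750 + 1176 - 1220 = 23706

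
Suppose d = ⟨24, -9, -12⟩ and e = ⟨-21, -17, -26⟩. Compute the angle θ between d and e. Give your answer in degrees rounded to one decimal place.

d · e = 24·(-21) + (-9)·(-17) + (-12)·(-26) = -504 + 153 + 312 = -39
|d|² = 576 + 81 + 144 = 801,  |d| = √801 ≈ 28.301943
|e|² = 441 + 289 + 676 = 1406,  |e| = √1406 ≈ 37.496667
cos θ = -39 / (28.301943 · 37.496667) ≈ -0.03675
θ = arccos(-0.03675) ≈ 92.1°

92.1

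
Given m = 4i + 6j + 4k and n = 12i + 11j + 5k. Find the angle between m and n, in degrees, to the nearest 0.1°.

17.4

m · n = 4·12 + 6·11 + 4·5 = 48 + 66 + 20 = 134
|m|² = 16 + 36 + 16 = 68,  |m| = √68 ≈ 8.246211
|n|² = 144 + 121 + 25 = 290,  |n| = √290 ≈ 17.029386
cos θ = 134 / (8.246211 · 17.029386) ≈ 0.95423
θ = arccos(0.95423) ≈ 17.4°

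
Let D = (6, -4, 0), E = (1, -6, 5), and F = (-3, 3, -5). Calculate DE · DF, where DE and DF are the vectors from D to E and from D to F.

DE = E − D = (-5, -2, 5)
DF = F − D = (-9, 7, -5)
DE · DF = (-5)·(-9) + (-2)·7 + 5·(-5) = 45 - 14 - 25 = 6

6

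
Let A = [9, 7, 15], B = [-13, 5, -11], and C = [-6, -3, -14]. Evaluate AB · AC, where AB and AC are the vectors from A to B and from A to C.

1104

AB = B − A = (-22, -2, -26)
AC = C − A = (-15, -10, -29)
AB · AC = (-22)·(-15) + (-2)·(-10) + (-26)·(-29) = 330 + 20 + 754 = 1104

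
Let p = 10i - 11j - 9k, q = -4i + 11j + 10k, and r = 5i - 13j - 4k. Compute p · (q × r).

513

q × r:
i: 11·(-4) - 10·(-13) = -44 - (-130) = 86
j: 10·5 - (-4)·(-4) = 50 - 16 = 34
k: (-4)·(-13) - 11·5 = 52 - 55 = -3
q × r = (86, 34, -3)
p · (q × r) = 10·86 + (-11)·34 + (-9)·(-3) = 860 - 374 + 27 = 513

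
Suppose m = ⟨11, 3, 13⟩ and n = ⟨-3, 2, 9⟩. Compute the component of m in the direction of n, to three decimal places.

m · n = 11·(-3) + 3·2 + 13·9 = -33 + 6 + 117 = 90
|n| = √(9 + 4 + 81) = √94 ≈ 9.6954
comp_n m = 90 / √94 ≈ 9.283

9.283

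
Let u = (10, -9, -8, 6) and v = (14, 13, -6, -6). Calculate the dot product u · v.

u · v = 10·14 + (-9)·13 + (-8)·(-6) + 6·(-6) = 140 - 117 + 48 - 36 = 35

35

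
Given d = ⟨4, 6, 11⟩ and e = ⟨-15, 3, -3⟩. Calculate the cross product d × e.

i: 6·(-3) - 11·3 = -18 - 33 = -51
j: 11·(-15) - 4·(-3) = -165 - (-12) = -153
k: 4·3 - 6·(-15) = 12 - (-90) = 102
d × e = (-51, -153, 102)

(-51, -153, 102)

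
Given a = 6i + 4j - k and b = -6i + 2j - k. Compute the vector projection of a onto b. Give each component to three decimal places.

a · b = 6·(-6) + 4·2 + (-1)·(-1) = -36 + 8 + 1 = -27
|b|² = 36 + 4 + 1 = 41
proj_b a = (-27/41) · (-6, 2, -1) ≈ (3.951, -1.317, 0.659)

(3.951, -1.317, 0.659)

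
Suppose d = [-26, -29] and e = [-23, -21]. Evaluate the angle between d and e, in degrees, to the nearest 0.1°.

5.7

d · e = (-26)·(-23) + (-29)·(-21) = 598 + 609 = 1207
|d|² = 676 + 841 = 1517,  |d| = √1517 ≈ 38.948684
|e|² = 529 + 441 = 970,  |e| = √970 ≈ 31.144823
cos θ = 1207 / (38.948684 · 31.144823) ≈ 0.99501
θ = arccos(0.99501) ≈ 5.7°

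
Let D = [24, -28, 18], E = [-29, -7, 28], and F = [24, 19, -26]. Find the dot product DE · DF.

DE = E − D = (-53, 21, 10)
DF = F − D = (0, 47, -44)
DE · DF = (-53)·0 + 21·47 + 10·(-44) = 0 + 987 - 440 = 547

547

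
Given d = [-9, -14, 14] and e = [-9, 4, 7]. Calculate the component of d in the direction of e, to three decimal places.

d · e = (-9)·(-9) + (-14)·4 + 14·7 = 81 - 56 + 98 = 123
|e| = √(81 + 16 + 49) = √146 ≈ 12.0830
comp_e d = 123 / √146 ≈ 10.180

10.180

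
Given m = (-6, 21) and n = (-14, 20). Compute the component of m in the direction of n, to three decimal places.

m · n = (-6)·(-14) + 21·20 = 84 + 420 = 504
|n| = √(196 + 400) = √596 ≈ 24.4131
comp_n m = 504 / √596 ≈ 20.645

20.645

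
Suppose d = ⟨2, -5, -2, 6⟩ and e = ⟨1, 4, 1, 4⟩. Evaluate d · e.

4

d · e = 2·1 + (-5)·4 + (-2)·1 + 6·4 = 2 - 20 - 2 + 24 = 4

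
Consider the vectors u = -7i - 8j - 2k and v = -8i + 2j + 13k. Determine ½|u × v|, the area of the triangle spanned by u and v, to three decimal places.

i: (-8)·13 - (-2)·2 = -104 - (-4) = -100
j: (-2)·(-8) - (-7)·13 = 16 - (-91) = 107
k: (-7)·2 - (-8)·(-8) = -14 - 64 = -78
u × v = (-100, 107, -78)
|u × v| = √((-100)² + 107² + (-78)²) = √27533 ≈ 165.9307
area = ½ · 165.9307 ≈ 82.965

82.965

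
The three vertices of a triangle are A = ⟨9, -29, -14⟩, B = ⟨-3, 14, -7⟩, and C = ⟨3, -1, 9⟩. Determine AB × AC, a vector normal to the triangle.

AB = (-12, 43, 7)
AC = (-6, 28, 23)
i: 43·23 - 7·28 = 989 - 196 = 793
j: 7·(-6) - (-12)·23 = -42 - (-276) = 234
k: (-12)·28 - 43·(-6) = -336 - (-258) = -78
AB × AC = (793, 234, -78)

(793, 234, -78)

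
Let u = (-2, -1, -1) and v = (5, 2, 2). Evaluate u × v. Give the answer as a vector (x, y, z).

i: (-1)·2 - (-1)·2 = -2 - (-2) = 0
j: (-1)·5 - (-2)·2 = -5 - (-4) = -1
k: (-2)·2 - (-1)·5 = -4 - (-5) = 1
u × v = (0, -1, 1)

(0, -1, 1)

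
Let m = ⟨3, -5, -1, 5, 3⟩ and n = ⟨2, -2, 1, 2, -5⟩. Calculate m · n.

10

m · n = 3·2 + (-5)·(-2) + (-1)·1 + 5·2 + 3·(-5) = 6 + 10 - 1 + 10 - 15 = 10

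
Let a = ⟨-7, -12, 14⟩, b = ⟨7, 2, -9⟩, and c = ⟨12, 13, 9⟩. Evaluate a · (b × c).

b × c:
i: 2·9 - (-9)·13 = 18 - (-117) = 135
j: (-9)·12 - 7·9 = -108 - 63 = -171
k: 7·13 - 2·12 = 91 - 24 = 67
b × c = (135, -171, 67)
a · (b × c) = (-7)·135 + (-12)·(-171) + 14·67 = -945 + 2052 + 938 = 2045

2045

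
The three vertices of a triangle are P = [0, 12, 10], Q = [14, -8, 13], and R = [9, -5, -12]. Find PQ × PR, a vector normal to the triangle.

PQ = (14, -20, 3)
PR = (9, -17, -22)
i: (-20)·(-22) - 3·(-17) = 440 - (-51) = 491
j: 3·9 - 14·(-22) = 27 - (-308) = 335
k: 14·(-17) - (-20)·9 = -238 - (-180) = -58
PQ × PR = (491, 335, -58)

(491, 335, -58)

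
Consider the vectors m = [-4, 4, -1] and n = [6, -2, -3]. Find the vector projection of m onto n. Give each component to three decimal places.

m · n = (-4)·6 + 4·(-2) + (-1)·(-3) = -24 - 8 + 3 = -29
|n|² = 36 + 4 + 9 = 49
proj_n m = (-29/49) · (6, -2, -3) ≈ (-3.551, 1.184, 1.776)

(-3.551, 1.184, 1.776)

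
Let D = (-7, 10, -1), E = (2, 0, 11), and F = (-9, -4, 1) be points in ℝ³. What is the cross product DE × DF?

(148, -42, -146)

DE = (9, -10, 12)
DF = (-2, -14, 2)
i: (-10)·2 - 12·(-14) = -20 - (-168) = 148
j: 12·(-2) - 9·2 = -24 - 18 = -42
k: 9·(-14) - (-10)·(-2) = -126 - 20 = -146
DE × DF = (148, -42, -146)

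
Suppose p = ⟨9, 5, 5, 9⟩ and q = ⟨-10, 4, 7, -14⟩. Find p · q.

p · q = 9·(-10) + 5·4 + 5·7 + 9·(-14) = -90 + 20 + 35 - 126 = -161

-161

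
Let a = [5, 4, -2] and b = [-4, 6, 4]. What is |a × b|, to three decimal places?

i: 4·4 - (-2)·6 = 16 - (-12) = 28
j: (-2)·(-4) - 5·4 = 8 - 20 = -12
k: 5·6 - 4·(-4) = 30 - (-16) = 46
a × b = (28, -12, 46)
|a × b| = √(28² + (-12)² + 46²) = √3044 ≈ 55.1725

55.172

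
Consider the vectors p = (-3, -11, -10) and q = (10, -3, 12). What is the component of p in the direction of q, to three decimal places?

p · q = (-3)·10 + (-11)·(-3) + (-10)·12 = -30 + 33 - 120 = -117
|q| = √(100 + 9 + 144) = √253 ≈ 15.9060
comp_q p = -117 / √253 ≈ -7.356

-7.356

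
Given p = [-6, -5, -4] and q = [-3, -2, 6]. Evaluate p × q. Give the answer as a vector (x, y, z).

i: (-5)·6 - (-4)·(-2) = -30 - 8 = -38
j: (-4)·(-3) - (-6)·6 = 12 - (-36) = 48
k: (-6)·(-2) - (-5)·(-3) = 12 - 15 = -3
p × q = (-38, 48, -3)

(-38, 48, -3)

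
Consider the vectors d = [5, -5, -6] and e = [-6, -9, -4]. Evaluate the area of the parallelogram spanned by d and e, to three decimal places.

99.584

i: (-5)·(-4) - (-6)·(-9) = 20 - 54 = -34
j: (-6)·(-6) - 5·(-4) = 36 - (-20) = 56
k: 5·(-9) - (-5)·(-6) = -45 - 30 = -75
d × e = (-34, 56, -75)
|d × e| = √((-34)² + 56² + (-75)²) = √9917 ≈ 99.5841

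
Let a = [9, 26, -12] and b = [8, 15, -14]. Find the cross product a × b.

i: 26·(-14) - (-12)·15 = -364 - (-180) = -184
j: (-12)·8 - 9·(-14) = -96 - (-126) = 30
k: 9·15 - 26·8 = 135 - 208 = -73
a × b = (-184, 30, -73)

(-184, 30, -73)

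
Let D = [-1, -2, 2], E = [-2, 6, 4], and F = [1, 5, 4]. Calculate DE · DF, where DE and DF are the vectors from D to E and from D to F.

DE = E − D = (-1, 8, 2)
DF = F − D = (2, 7, 2)
DE · DF = (-1)·2 + 8·7 + 2·2 = -2 + 56 + 4 = 58

58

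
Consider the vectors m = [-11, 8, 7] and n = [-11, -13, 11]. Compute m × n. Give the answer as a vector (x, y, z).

i: 8·11 - 7·(-13) = 88 - (-91) = 179
j: 7·(-11) - (-11)·11 = -77 - (-121) = 44
k: (-11)·(-13) - 8·(-11) = 143 - (-88) = 231
m × n = (179, 44, 231)

(179, 44, 231)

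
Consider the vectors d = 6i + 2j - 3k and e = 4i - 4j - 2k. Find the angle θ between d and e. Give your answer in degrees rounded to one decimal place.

58.4

d · e = 6·4 + 2·(-4) + (-3)·(-2) = 24 - 8 + 6 = 22
|d|² = 36 + 4 + 9 = 49,  |d| = √49 ≈ 7.000000
|e|² = 16 + 16 + 4 = 36,  |e| = √36 ≈ 6.000000
cos θ = 22 / (7.000000 · 6.000000) ≈ 0.52381
θ = arccos(0.52381) ≈ 58.4°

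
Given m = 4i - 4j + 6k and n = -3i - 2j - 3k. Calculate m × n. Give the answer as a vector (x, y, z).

(24, -6, -20)

i: (-4)·(-3) - 6·(-2) = 12 - (-12) = 24
j: 6·(-3) - 4·(-3) = -18 - (-12) = -6
k: 4·(-2) - (-4)·(-3) = -8 - 12 = -20
m × n = (24, -6, -20)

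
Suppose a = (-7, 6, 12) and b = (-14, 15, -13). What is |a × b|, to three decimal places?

366.178

i: 6·(-13) - 12·15 = -78 - 180 = -258
j: 12·(-14) - (-7)·(-13) = -168 - 91 = -259
k: (-7)·15 - 6·(-14) = -105 - (-84) = -21
a × b = (-258, -259, -21)
|a × b| = √((-258)² + (-259)² + (-21)²) = √134086 ≈ 366.1776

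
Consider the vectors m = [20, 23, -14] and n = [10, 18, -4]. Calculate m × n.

i: 23·(-4) - (-14)·18 = -92 - (-252) = 160
j: (-14)·10 - 20·(-4) = -140 - (-80) = -60
k: 20·18 - 23·10 = 360 - 230 = 130
m × n = (160, -60, 130)

(160, -60, 130)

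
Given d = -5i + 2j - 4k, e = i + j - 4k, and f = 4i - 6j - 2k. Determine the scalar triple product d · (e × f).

e × f:
i: 1·(-2) - (-4)·(-6) = -2 - 24 = -26
j: (-4)·4 - 1·(-2) = -16 - (-2) = -14
k: 1·(-6) - 1·4 = -6 - 4 = -10
e × f = (-26, -14, -10)
d · (e × f) = (-5)·(-26) + 2·(-14) + (-4)·(-10) = 130 - 28 + 40 = 142

142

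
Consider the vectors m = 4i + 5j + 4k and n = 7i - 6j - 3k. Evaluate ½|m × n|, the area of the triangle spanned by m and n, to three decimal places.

35.924

i: 5·(-3) - 4·(-6) = -15 - (-24) = 9
j: 4·7 - 4·(-3) = 28 - (-12) = 40
k: 4·(-6) - 5·7 = -24 - 35 = -59
m × n = (9, 40, -59)
|m × n| = √(9² + 40² + (-59)²) = √5162 ≈ 71.8471
area = ½ · 71.8471 ≈ 35.924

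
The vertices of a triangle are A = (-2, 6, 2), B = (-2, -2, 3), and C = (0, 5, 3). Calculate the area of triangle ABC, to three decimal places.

AB = (0, -8, 1),  AC = (2, -1, 1)
i: (-8)·1 - 1·(-1) = -8 - (-1) = -7
j: 1·2 - 0·1 = 2 - 0 = 2
k: 0·(-1) - (-8)·2 = 0 - (-16) = 16
AB × AC = (-7, 2, 16)
|AB × AC| = √309 ≈ 17.5784
area = ½ · 17.5784 ≈ 8.789

8.789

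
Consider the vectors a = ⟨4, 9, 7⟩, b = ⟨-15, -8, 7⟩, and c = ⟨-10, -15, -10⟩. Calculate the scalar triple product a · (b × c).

-225

b × c:
i: (-8)·(-10) - 7·(-15) = 80 - (-105) = 185
j: 7·(-10) - (-15)·(-10) = -70 - 150 = -220
k: (-15)·(-15) - (-8)·(-10) = 225 - 80 = 145
b × c = (185, -220, 145)
a · (b × c) = 4·185 + 9·(-220) + 7·145 = 740 - 1980 + 1015 = -225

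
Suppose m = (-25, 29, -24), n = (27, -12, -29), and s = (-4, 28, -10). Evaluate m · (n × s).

n × s:
i: (-12)·(-10) - (-29)·28 = 120 - (-812) = 932
j: (-29)·(-4) - 27·(-10) = 116 - (-270) = 386
k: 27·28 - (-12)·(-4) = 756 - 48 = 708
n × s = (932, 386, 708)
m · (n × s) = (-25)·932 + 29·386 + (-24)·708 = -23300 + 11194 - 16992 = -29098

-29098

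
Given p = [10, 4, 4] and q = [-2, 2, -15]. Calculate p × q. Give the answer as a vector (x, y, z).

i: 4·(-15) - 4·2 = -60 - 8 = -68
j: 4·(-2) - 10·(-15) = -8 - (-150) = 142
k: 10·2 - 4·(-2) = 20 - (-8) = 28
p × q = (-68, 142, 28)

(-68, 142, 28)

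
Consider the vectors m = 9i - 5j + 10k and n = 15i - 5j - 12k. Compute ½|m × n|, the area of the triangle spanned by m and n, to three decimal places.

i: (-5)·(-12) - 10·(-5) = 60 - (-50) = 110
j: 10·15 - 9·(-12) = 150 - (-108) = 258
k: 9·(-5) - (-5)·15 = -45 - (-75) = 30
m × n = (110, 258, 30)
|m × n| = √(110² + 258² + 30²) = √79564 ≈ 282.0709
area = ½ · 282.0709 ≈ 141.035

141.035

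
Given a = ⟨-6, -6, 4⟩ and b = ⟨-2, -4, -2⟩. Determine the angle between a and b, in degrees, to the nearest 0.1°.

a · b = (-6)·(-2) + (-6)·(-4) + 4·(-2) = 12 + 24 - 8 = 28
|a|² = 36 + 36 + 16 = 88,  |a| = √88 ≈ 9.380832
|b|² = 4 + 16 + 4 = 24,  |b| = √24 ≈ 4.898979
cos θ = 28 / (9.380832 · 4.898979) ≈ 0.60927
θ = arccos(0.60927) ≈ 52.5°

52.5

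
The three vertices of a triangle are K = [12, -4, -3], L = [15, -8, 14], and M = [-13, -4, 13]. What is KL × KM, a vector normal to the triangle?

KL = (3, -4, 17)
KM = (-25, 0, 16)
i: (-4)·16 - 17·0 = -64 - 0 = -64
j: 17·(-25) - 3·16 = -425 - 48 = -473
k: 3·0 - (-4)·(-25) = 0 - 100 = -100
KL × KM = (-64, -473, -100)

(-64, -473, -100)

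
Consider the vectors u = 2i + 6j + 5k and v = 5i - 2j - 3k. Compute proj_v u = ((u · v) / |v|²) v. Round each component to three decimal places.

(-2.237, 0.895, 1.342)

u · v = 2·5 + 6·(-2) + 5·(-3) = 10 - 12 - 15 = -17
|v|² = 25 + 4 + 9 = 38
proj_v u = (-17/38) · (5, -2, -3) ≈ (-2.237, 0.895, 1.342)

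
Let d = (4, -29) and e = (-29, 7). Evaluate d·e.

d · e = 4·(-29) + (-29)·7 = -116 - 203 = -319

-319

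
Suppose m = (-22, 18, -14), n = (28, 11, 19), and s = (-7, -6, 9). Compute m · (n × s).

-10342

n × s:
i: 11·9 - 19·(-6) = 99 - (-114) = 213
j: 19·(-7) - 28·9 = -133 - 252 = -385
k: 28·(-6) - 11·(-7) = -168 - (-77) = -91
n × s = (213, -385, -91)
m · (n × s) = (-22)·213 + 18·(-385) + (-14)·(-91) = -4686 - 6930 + 1274 = -10342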